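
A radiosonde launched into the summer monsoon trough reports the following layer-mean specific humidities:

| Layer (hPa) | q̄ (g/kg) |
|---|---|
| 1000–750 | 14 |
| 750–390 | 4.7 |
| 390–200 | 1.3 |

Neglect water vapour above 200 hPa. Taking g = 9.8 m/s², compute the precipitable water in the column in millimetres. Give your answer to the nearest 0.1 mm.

PW ≈ 55.5 mm

Precipitable water is the column-integrated vapour mass per unit area: PW = (1/g) Σ q̄ Δp, with q in kg/kg and Δp in Pa (1 kg/m² of water = 1 mm).
Layer 1000–750 hPa: Δp = 250 hPa = 25000 Pa, q̄ = 0.014 kg/kg → 0.014 × 25000 / 9.8 = 35.71 mm
Layer 750–390 hPa: Δp = 360 hPa = 36000 Pa, q̄ = 0.0047 kg/kg → 0.0047 × 36000 / 9.8 = 17.27 mm
Layer 390–200 hPa: Δp = 190 hPa = 19000 Pa, q̄ = 0.0013 kg/kg → 0.0013 × 19000 / 9.8 = 2.52 mm
PW = 35.71 + 17.27 + 2.52 = 55.50 ≈ 55.5 mm.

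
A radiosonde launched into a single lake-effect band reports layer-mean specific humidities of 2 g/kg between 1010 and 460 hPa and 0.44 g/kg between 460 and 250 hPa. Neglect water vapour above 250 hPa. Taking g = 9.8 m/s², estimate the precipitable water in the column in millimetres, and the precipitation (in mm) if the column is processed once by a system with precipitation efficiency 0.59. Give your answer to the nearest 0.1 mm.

Precipitable water is the column-integrated vapour mass per unit area: PW = (1/g) Σ q̄ Δp, with q in kg/kg and Δp in Pa (1 kg/m² of water = 1 mm).
Layer 1010–460 hPa: Δp = 550 hPa = 55000 Pa, q̄ = 0.002 kg/kg → 0.002 × 55000 / 9.8 = 11.22 mm
Layer 460–250 hPa: Δp = 210 hPa = 21000 Pa, q̄ = 0.00044 kg/kg → 0.00044 × 21000 / 9.8 = 0.94 mm
PW = 11.22 + 0.94 = 12.16 ≈ 12.2 mm.
Precipitation = ε × PW = 0.59 × 12.2 = 7.2 mm.

PW ≈ 12.2 mm; precipitation ≈ 7.2 mm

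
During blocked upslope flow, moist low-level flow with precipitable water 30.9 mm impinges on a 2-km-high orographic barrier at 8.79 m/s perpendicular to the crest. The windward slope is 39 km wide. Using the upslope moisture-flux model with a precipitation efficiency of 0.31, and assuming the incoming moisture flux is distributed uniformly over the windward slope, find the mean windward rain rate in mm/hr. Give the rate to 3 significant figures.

Incoming column moisture flux per unit ridge length: F = V × PW = 8.79 × 30.9 = 271.611 mm·m/s.
Spread over the 39 km slope with efficiency ε = 0.31: R = ε·F/W = 0.31 × 271.611 / 39000 m = 2.159e-03 mm/s.
R = 2.159e-03 × 3600 = 7.77 mm/hr.

R ≈ 7.77 mm/hr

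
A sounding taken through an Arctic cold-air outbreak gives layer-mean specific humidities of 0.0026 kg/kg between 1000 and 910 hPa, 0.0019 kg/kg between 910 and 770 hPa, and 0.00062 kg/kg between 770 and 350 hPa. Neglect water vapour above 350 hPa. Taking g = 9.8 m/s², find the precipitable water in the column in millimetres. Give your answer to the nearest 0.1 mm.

PW ≈ 7.8 mm

Precipitable water is the column-integrated vapour mass per unit area: PW = (1/g) Σ q̄ Δp, with q in kg/kg and Δp in Pa (1 kg/m² of water = 1 mm).
Layer 1000–910 hPa: Δp = 90 hPa = 9000 Pa, q̄ = 0.0026 kg/kg → 0.0026 × 9000 / 9.8 = 2.39 mm
Layer 910–770 hPa: Δp = 140 hPa = 14000 Pa, q̄ = 0.0019 kg/kg → 0.0019 × 14000 / 9.8 = 2.71 mm
Layer 770–350 hPa: Δp = 420 hPa = 42000 Pa, q̄ = 0.00062 kg/kg → 0.00062 × 42000 / 9.8 = 2.66 mm
PW = 2.39 + 2.71 + 2.66 = 7.76 ≈ 7.8 mm.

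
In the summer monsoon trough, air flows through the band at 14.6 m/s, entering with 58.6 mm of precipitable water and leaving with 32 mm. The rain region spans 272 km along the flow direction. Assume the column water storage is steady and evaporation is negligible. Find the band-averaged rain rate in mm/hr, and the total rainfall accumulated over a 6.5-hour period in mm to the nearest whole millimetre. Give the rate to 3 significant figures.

Column moisture flux per unit crosswind length is F = V × PW.
Inflow: F_in = 14.6 × 58.6 = 855.56 mm·m/s
Outflow: F_out = 14.6 × 32 = 467.2 mm·m/s
Steady-state rate R = (F_in − F_out)/L = (855.56 − 467.2) / 272000 m = 1.428e-03 mm/s.
R = 1.428e-03 × 3600 = 5.14 mm/hr.
Over 6.5 h: total = 5.14 × 6.5 = 33.41 ≈ 33 mm.

R ≈ 5.14 mm/hr; total ≈ 33 mm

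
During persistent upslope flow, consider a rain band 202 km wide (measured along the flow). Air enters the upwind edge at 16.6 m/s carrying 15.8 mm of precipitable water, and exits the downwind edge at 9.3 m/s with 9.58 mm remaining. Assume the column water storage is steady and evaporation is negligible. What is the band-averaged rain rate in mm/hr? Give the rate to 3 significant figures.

Column moisture flux per unit crosswind length is F = V × PW.
Inflow: F_in = 16.6 × 15.8 = 262.28 mm·m/s
Outflow: F_out = 9.3 × 9.58 = 89.094 mm·m/s
Steady-state rate R = (F_in − F_out)/L = (262.28 − 89.094) / 202000 m = 8.574e-04 mm/s.
R = 8.574e-04 × 3600 = 3.09 mm/hr.

R ≈ 3.09 mm/hr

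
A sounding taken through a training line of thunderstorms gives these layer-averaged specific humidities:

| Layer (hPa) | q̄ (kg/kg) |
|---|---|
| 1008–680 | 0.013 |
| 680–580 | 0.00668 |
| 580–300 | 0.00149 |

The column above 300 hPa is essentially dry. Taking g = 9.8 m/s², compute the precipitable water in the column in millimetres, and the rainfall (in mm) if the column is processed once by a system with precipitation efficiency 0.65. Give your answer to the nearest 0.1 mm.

PW ≈ 54.6 mm; rainfall ≈ 35.5 mm

Precipitable water is the column-integrated vapour mass per unit area: PW = (1/g) Σ q̄ Δp, with q in kg/kg and Δp in Pa (1 kg/m² of water = 1 mm).
Layer 1008–680 hPa: Δp = 328 hPa = 32800 Pa, q̄ = 0.013 kg/kg → 0.013 × 32800 / 9.8 = 43.51 mm
Layer 680–580 hPa: Δp = 100 hPa = 10000 Pa, q̄ = 0.00668 kg/kg → 0.00668 × 10000 / 9.8 = 6.82 mm
Layer 580–300 hPa: Δp = 280 hPa = 28000 Pa, q̄ = 0.00149 kg/kg → 0.00149 × 28000 / 9.8 = 4.26 mm
PW = 43.51 + 6.82 + 4.26 = 54.59 ≈ 54.6 mm.
Rainfall = ε × PW = 0.65 × 54.6 = 35.5 mm.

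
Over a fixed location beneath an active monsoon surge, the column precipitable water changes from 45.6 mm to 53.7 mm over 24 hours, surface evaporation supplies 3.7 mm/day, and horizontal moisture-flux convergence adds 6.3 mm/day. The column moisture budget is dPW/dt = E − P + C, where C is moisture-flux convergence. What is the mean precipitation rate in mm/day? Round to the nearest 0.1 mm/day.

P ≈ 1.9 mm/day

dPW/dt = (53.7 − 45.6) mm / (24/24 day) = +8.100 mm/day.
P = E + C − dPW/dt = 3.7 + (6.3) − (+8.100) = 1.9 mm/day.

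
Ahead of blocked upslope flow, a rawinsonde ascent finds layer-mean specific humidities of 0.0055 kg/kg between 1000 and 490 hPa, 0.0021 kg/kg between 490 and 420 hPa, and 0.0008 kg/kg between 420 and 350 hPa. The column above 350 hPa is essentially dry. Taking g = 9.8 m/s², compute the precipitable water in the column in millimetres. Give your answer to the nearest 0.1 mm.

PW ≈ 30.7 mm

Precipitable water is the column-integrated vapour mass per unit area: PW = (1/g) Σ q̄ Δp, with q in kg/kg and Δp in Pa (1 kg/m² of water = 1 mm).
Layer 1000–490 hPa: Δp = 510 hPa = 51000 Pa, q̄ = 0.0055 kg/kg → 0.0055 × 51000 / 9.8 = 28.62 mm
Layer 490–420 hPa: Δp = 70 hPa = 7000 Pa, q̄ = 0.0021 kg/kg → 0.0021 × 7000 / 9.8 = 1.50 mm
Layer 420–350 hPa: Δp = 70 hPa = 7000 Pa, q̄ = 0.0008 kg/kg → 0.0008 × 7000 / 9.8 = 0.57 mm
PW = 28.62 + 1.50 + 0.57 = 30.69 ≈ 30.7 mm.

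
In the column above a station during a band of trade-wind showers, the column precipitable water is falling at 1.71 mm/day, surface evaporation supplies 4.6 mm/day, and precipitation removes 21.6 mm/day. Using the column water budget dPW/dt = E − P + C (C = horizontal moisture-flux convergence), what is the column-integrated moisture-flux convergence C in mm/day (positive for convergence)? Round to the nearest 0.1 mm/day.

dPW/dt = -1.71 mm/day.
C = dPW/dt − E + P = (-1.71) − 4.6 + 21.6 = 15.3 mm/day.

C ≈ 15.3 mm/day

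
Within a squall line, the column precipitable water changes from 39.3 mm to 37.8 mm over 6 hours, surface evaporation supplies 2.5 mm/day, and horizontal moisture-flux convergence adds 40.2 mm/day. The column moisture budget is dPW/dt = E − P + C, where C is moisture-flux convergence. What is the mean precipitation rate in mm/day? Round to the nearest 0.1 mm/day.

dPW/dt = (37.8 − 39.3) mm / (6/24 day) = -6.000 mm/day.
P = E + C − dPW/dt = 2.5 + (40.2) − (-6.000) = 48.7 mm/day.

P ≈ 48.7 mm/day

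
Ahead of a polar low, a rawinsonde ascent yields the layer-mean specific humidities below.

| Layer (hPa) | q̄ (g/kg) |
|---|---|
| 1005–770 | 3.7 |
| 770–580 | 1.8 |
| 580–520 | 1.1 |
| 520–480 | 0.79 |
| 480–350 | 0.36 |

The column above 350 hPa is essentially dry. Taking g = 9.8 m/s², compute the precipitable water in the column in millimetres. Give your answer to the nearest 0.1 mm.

Precipitable water is the column-integrated vapour mass per unit area: PW = (1/g) Σ q̄ Δp, with q in kg/kg and Δp in Pa (1 kg/m² of water = 1 mm).
Layer 1005–770 hPa: Δp = 235 hPa = 23500 Pa, q̄ = 0.0037 kg/kg → 0.0037 × 23500 / 9.8 = 8.87 mm
Layer 770–580 hPa: Δp = 190 hPa = 19000 Pa, q̄ = 0.0018 kg/kg → 0.0018 × 19000 / 9.8 = 3.49 mm
Layer 580–520 hPa: Δp = 60 hPa = 6000 Pa, q̄ = 0.0011 kg/kg → 0.0011 × 6000 / 9.8 = 0.67 mm
Layer 520–480 hPa: Δp = 40 hPa = 4000 Pa, q̄ = 0.00079 kg/kg → 0.00079 × 4000 / 9.8 = 0.32 mm
Layer 480–350 hPa: Δp = 130 hPa = 13000 Pa, q̄ = 0.00036 kg/kg → 0.00036 × 13000 / 9.8 = 0.48 mm
PW = 8.87 + 3.49 + 0.67 + 0.32 + 0.48 = 13.83 ≈ 13.8 mm.

PW ≈ 13.8 mm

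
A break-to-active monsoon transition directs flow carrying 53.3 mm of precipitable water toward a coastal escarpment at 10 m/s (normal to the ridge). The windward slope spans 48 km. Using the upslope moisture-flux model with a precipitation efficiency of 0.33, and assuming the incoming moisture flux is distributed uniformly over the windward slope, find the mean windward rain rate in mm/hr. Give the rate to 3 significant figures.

R ≈ 13.2 mm/hr

Incoming column moisture flux per unit ridge length: F = V × PW = 10 × 53.3 = 533 mm·m/s.
Spread over the 48 km slope with efficiency ε = 0.33: R = ε·F/W = 0.33 × 533 / 48000 m = 3.664e-03 mm/s.
R = 3.664e-03 × 3600 = 13.2 mm/hr.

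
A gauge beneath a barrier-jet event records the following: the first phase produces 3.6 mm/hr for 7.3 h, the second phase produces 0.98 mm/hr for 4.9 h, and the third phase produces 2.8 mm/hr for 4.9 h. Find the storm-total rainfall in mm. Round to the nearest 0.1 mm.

total ≈ 44.8 mm

Total = Σ Rᵢ Δtᵢ = 3.6 × 7.3 + 0.98 × 4.9 + 2.8 × 4.9
      = 26.28 + 4.802 + 13.72 = 44.8 mm.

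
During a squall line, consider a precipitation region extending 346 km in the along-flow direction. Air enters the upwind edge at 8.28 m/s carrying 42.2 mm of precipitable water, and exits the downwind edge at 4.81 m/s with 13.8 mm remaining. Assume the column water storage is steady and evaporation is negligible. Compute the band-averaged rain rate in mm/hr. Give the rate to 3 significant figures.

R ≈ 2.94 mm/hr

Column moisture flux per unit crosswind length is F = V × PW.
Inflow: F_in = 8.28 × 42.2 = 349.416 mm·m/s
Outflow: F_out = 4.81 × 13.8 = 66.378 mm·m/s
Steady-state rate R = (F_in − F_out)/L = (349.416 − 66.378) / 346000 m = 8.180e-04 mm/s.
R = 8.180e-04 × 3600 = 2.94 mm/hr.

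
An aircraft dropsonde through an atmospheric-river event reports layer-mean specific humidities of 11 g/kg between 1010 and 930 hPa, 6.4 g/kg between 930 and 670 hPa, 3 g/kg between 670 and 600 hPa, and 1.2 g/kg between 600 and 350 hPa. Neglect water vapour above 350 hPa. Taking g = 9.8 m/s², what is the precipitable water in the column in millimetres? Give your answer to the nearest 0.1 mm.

PW ≈ 31.2 mm

Precipitable water is the column-integrated vapour mass per unit area: PW = (1/g) Σ q̄ Δp, with q in kg/kg and Δp in Pa (1 kg/m² of water = 1 mm).
Layer 1010–930 hPa: Δp = 80 hPa = 8000 Pa, q̄ = 0.011 kg/kg → 0.011 × 8000 / 9.8 = 8.98 mm
Layer 930–670 hPa: Δp = 260 hPa = 26000 Pa, q̄ = 0.0064 kg/kg → 0.0064 × 26000 / 9.8 = 16.98 mm
Layer 670–600 hPa: Δp = 70 hPa = 7000 Pa, q̄ = 0.003 kg/kg → 0.003 × 7000 / 9.8 = 2.14 mm
Layer 600–350 hPa: Δp = 250 hPa = 25000 Pa, q̄ = 0.0012 kg/kg → 0.0012 × 25000 / 9.8 = 3.06 mm
PW = 8.98 + 16.98 + 2.14 + 3.06 = 31.16 ≈ 31.2 mm.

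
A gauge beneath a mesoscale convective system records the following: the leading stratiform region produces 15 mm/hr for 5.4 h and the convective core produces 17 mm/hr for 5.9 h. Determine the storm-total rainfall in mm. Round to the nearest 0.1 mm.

total ≈ 181.3 mm

Total = Σ Rᵢ Δtᵢ = 15 × 5.4 + 17 × 5.9
      = 81 + 100.3 = 181.3 mm.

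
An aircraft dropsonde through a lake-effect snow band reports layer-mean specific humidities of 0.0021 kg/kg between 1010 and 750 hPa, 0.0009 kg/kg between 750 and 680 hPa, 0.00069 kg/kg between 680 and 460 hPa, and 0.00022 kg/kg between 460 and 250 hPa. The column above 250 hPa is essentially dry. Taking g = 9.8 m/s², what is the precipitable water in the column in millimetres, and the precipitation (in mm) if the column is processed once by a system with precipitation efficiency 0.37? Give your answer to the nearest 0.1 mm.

PW ≈ 8.2 mm; precipitation ≈ 3.0 mm

Precipitable water is the column-integrated vapour mass per unit area: PW = (1/g) Σ q̄ Δp, with q in kg/kg and Δp in Pa (1 kg/m² of water = 1 mm).
Layer 1010–750 hPa: Δp = 260 hPa = 26000 Pa, q̄ = 0.0021 kg/kg → 0.0021 × 26000 / 9.8 = 5.57 mm
Layer 750–680 hPa: Δp = 70 hPa = 7000 Pa, q̄ = 0.0009 kg/kg → 0.0009 × 7000 / 9.8 = 0.64 mm
Layer 680–460 hPa: Δp = 220 hPa = 22000 Pa, q̄ = 0.00069 kg/kg → 0.00069 × 22000 / 9.8 = 1.55 mm
Layer 460–250 hPa: Δp = 210 hPa = 21000 Pa, q̄ = 0.00022 kg/kg → 0.00022 × 21000 / 9.8 = 0.47 mm
PW = 5.57 + 0.64 + 1.55 + 0.47 = 8.23 ≈ 8.2 mm.
Precipitation = ε × PW = 0.37 × 8.2 = 3.0 mm.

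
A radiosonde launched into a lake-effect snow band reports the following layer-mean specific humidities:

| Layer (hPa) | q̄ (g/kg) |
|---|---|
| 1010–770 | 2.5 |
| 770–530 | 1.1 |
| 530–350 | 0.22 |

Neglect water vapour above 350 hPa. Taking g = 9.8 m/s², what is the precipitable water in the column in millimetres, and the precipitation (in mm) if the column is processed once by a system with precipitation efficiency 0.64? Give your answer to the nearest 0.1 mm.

PW ≈ 9.2 mm; precipitation ≈ 5.9 mm

Precipitable water is the column-integrated vapour mass per unit area: PW = (1/g) Σ q̄ Δp, with q in kg/kg and Δp in Pa (1 kg/m² of water = 1 mm).
Layer 1010–770 hPa: Δp = 240 hPa = 24000 Pa, q̄ = 0.0025 kg/kg → 0.0025 × 24000 / 9.8 = 6.12 mm
Layer 770–530 hPa: Δp = 240 hPa = 24000 Pa, q̄ = 0.0011 kg/kg → 0.0011 × 24000 / 9.8 = 2.69 mm
Layer 530–350 hPa: Δp = 180 hPa = 18000 Pa, q̄ = 0.00022 kg/kg → 0.00022 × 18000 / 9.8 = 0.40 mm
PW = 6.12 + 2.69 + 0.40 = 9.21 ≈ 9.2 mm.
Precipitation = ε × PW = 0.64 × 9.2 = 5.9 mm.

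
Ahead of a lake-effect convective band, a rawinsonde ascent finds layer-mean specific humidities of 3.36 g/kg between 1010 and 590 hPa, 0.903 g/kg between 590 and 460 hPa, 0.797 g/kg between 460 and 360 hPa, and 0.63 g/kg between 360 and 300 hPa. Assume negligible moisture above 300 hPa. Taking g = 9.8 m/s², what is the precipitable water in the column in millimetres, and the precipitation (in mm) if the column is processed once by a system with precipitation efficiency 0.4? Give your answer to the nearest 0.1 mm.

Precipitable water is the column-integrated vapour mass per unit area: PW = (1/g) Σ q̄ Δp, with q in kg/kg and Δp in Pa (1 kg/m² of water = 1 mm).
Layer 1010–590 hPa: Δp = 420 hPa = 42000 Pa, q̄ = 0.00336 kg/kg → 0.00336 × 42000 / 9.8 = 14.40 mm
Layer 590–460 hPa: Δp = 130 hPa = 13000 Pa, q̄ = 0.000903 kg/kg → 0.000903 × 13000 / 9.8 = 1.20 mm
Layer 460–360 hPa: Δp = 100 hPa = 10000 Pa, q̄ = 0.000797 kg/kg → 0.000797 × 10000 / 9.8 = 0.81 mm
Layer 360–300 hPa: Δp = 60 hPa = 6000 Pa, q̄ = 0.00063 kg/kg → 0.00063 × 6000 / 9.8 = 0.39 mm
PW = 14.40 + 1.20 + 0.81 + 0.39 = 16.80 ≈ 16.8 mm.
Precipitation = ε × PW = 0.4 × 16.8 = 6.7 mm.

PW ≈ 16.8 mm; precipitation ≈ 6.7 mm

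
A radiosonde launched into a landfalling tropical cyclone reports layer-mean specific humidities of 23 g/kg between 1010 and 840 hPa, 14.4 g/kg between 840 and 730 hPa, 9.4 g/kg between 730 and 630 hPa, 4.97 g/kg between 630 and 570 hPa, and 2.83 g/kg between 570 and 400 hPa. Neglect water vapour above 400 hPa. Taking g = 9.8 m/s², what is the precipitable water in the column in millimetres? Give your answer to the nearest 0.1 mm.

Precipitable water is the column-integrated vapour mass per unit area: PW = (1/g) Σ q̄ Δp, with q in kg/kg and Δp in Pa (1 kg/m² of water = 1 mm).
Layer 1010–840 hPa: Δp = 170 hPa = 17000 Pa, q̄ = 0.023 kg/kg → 0.023 × 17000 / 9.8 = 39.90 mm
Layer 840–730 hPa: Δp = 110 hPa = 11000 Pa, q̄ = 0.0144 kg/kg → 0.0144 × 11000 / 9.8 = 16.16 mm
Layer 730–630 hPa: Δp = 100 hPa = 10000 Pa, q̄ = 0.0094 kg/kg → 0.0094 × 10000 / 9.8 = 9.59 mm
Layer 630–570 hPa: Δp = 60 hPa = 6000 Pa, q̄ = 0.00497 kg/kg → 0.00497 × 6000 / 9.8 = 3.04 mm
Layer 570–400 hPa: Δp = 170 hPa = 17000 Pa, q̄ = 0.00283 kg/kg → 0.00283 × 17000 / 9.8 = 4.91 mm
PW = 39.90 + 16.16 + 9.59 + 3.04 + 4.91 = 73.60 ≈ 73.6 mm.

PW ≈ 73.6 mm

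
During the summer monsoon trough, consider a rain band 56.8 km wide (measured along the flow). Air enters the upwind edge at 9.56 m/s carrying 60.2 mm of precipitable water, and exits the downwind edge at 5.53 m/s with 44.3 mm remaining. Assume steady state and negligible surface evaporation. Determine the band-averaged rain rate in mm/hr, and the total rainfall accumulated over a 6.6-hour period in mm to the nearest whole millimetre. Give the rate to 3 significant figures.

Column moisture flux per unit crosswind length is F = V × PW.
Inflow: F_in = 9.56 × 60.2 = 575.512 mm·m/s
Outflow: F_out = 5.53 × 44.3 = 244.979 mm·m/s
Steady-state rate R = (F_in − F_out)/L = (575.512 − 244.979) / 56800 m = 5.819e-03 mm/s.
R = 5.819e-03 × 3600 = 20.9 mm/hr.
Over 6.6 h: total = 20.9 × 6.6 = 137.94 ≈ 138 mm.

R ≈ 20.9 mm/hr; total ≈ 138 mm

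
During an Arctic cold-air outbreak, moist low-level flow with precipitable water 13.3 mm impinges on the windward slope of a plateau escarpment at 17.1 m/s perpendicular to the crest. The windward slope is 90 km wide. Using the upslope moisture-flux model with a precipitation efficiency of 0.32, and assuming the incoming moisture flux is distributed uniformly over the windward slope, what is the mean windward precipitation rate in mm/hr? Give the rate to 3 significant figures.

R ≈ 2.91 mm/hr

Incoming column moisture flux per unit ridge length: F = V × PW = 17.1 × 13.3 = 227.43 mm·m/s.
Spread over the 90 km slope with efficiency ε = 0.32: R = ε·F/W = 0.32 × 227.43 / 90000 m = 8.086e-04 mm/s.
R = 8.086e-04 × 3600 = 2.91 mm/hr.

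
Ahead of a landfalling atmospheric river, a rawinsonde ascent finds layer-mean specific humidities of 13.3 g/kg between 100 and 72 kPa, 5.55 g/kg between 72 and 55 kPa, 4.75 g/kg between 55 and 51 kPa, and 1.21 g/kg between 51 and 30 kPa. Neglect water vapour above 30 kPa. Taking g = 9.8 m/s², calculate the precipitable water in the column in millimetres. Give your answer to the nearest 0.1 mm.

Precipitable water is the column-integrated vapour mass per unit area: PW = (1/g) Σ q̄ Δp, with q in kg/kg and Δp in Pa (1 kg/m² of water = 1 mm).
Layer 100–72 kPa: Δp = 280 hPa = 28000 Pa, q̄ = 0.0133 kg/kg → 0.0133 × 28000 / 9.8 = 38.00 mm
Layer 72–55 kPa: Δp = 170 hPa = 17000 Pa, q̄ = 0.00555 kg/kg → 0.00555 × 17000 / 9.8 = 9.63 mm
Layer 55–51 kPa: Δp = 40 hPa = 4000 Pa, q̄ = 0.00475 kg/kg → 0.00475 × 4000 / 9.8 = 1.94 mm
Layer 51–30 kPa: Δp = 210 hPa = 21000 Pa, q̄ = 0.00121 kg/kg → 0.00121 × 21000 / 9.8 = 2.59 mm
PW = 38.00 + 9.63 + 1.94 + 2.59 = 52.16 ≈ 52.2 mm.

PW ≈ 52.2 mm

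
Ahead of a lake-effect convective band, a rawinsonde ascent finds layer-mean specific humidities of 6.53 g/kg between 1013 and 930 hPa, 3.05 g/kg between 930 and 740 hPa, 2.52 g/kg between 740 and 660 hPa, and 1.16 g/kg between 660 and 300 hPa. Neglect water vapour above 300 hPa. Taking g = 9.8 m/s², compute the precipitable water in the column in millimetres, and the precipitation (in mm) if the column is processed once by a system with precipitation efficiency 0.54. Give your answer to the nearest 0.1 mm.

Precipitable water is the column-integrated vapour mass per unit area: PW = (1/g) Σ q̄ Δp, with q in kg/kg and Δp in Pa (1 kg/m² of water = 1 mm).
Layer 1013–930 hPa: Δp = 83 hPa = 8300 Pa, q̄ = 0.00653 kg/kg → 0.00653 × 8300 / 9.8 = 5.53 mm
Layer 930–740 hPa: Δp = 190 hPa = 19000 Pa, q̄ = 0.00305 kg/kg → 0.00305 × 19000 / 9.8 = 5.91 mm
Layer 740–660 hPa: Δp = 80 hPa = 8000 Pa, q̄ = 0.00252 kg/kg → 0.00252 × 8000 / 9.8 = 2.06 mm
Layer 660–300 hPa: Δp = 360 hPa = 36000 Pa, q̄ = 0.00116 kg/kg → 0.00116 × 36000 / 9.8 = 4.26 mm
PW = 5.53 + 5.91 + 2.06 + 4.26 = 17.76 ≈ 17.8 mm.
Precipitation = ε × PW = 0.54 × 17.8 = 9.6 mm.

PW ≈ 17.8 mm; precipitation ≈ 9.6 mm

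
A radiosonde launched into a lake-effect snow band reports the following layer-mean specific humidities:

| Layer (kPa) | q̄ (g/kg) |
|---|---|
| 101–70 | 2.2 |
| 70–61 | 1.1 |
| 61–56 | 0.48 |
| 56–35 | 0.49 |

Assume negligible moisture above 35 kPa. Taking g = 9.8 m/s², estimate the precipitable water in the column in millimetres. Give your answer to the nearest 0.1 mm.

Precipitable water is the column-integrated vapour mass per unit area: PW = (1/g) Σ q̄ Δp, with q in kg/kg and Δp in Pa (1 kg/m² of water = 1 mm).
Layer 101–70 kPa: Δp = 310 hPa = 31000 Pa, q̄ = 0.0022 kg/kg → 0.0022 × 31000 / 9.8 = 6.96 mm
Layer 70–61 kPa: Δp = 90 hPa = 9000 Pa, q̄ = 0.0011 kg/kg → 0.0011 × 9000 / 9.8 = 1.01 mm
Layer 61–56 kPa: Δp = 50 hPa = 5000 Pa, q̄ = 0.00048 kg/kg → 0.00048 × 5000 / 9.8 = 0.24 mm
Layer 56–35 kPa: Δp = 210 hPa = 21000 Pa, q̄ = 0.00049 kg/kg → 0.00049 × 21000 / 9.8 = 1.05 mm
PW = 6.96 + 1.01 + 0.24 + 1.05 = 9.26 ≈ 9.3 mm.

PW ≈ 9.3 mm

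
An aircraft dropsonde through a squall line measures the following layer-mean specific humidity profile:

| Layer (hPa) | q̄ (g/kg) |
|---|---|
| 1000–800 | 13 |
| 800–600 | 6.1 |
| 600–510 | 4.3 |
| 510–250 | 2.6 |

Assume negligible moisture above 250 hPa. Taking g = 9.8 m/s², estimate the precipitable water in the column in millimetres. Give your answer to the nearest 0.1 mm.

Precipitable water is the column-integrated vapour mass per unit area: PW = (1/g) Σ q̄ Δp, with q in kg/kg and Δp in Pa (1 kg/m² of water = 1 mm).
Layer 1000–800 hPa: Δp = 200 hPa = 20000 Pa, q̄ = 0.013 kg/kg → 0.013 × 20000 / 9.8 = 26.53 mm
Layer 800–600 hPa: Δp = 200 hPa = 20000 Pa, q̄ = 0.0061 kg/kg → 0.0061 × 20000 / 9.8 = 12.45 mm
Layer 600–510 hPa: Δp = 90 hPa = 9000 Pa, q̄ = 0.0043 kg/kg → 0.0043 × 9000 / 9.8 = 3.95 mm
Layer 510–250 hPa: Δp = 260 hPa = 26000 Pa, q̄ = 0.0026 kg/kg → 0.0026 × 26000 / 9.8 = 6.90 mm
PW = 26.53 + 12.45 + 3.95 + 6.90 = 49.83 ≈ 49.8 mm.

PW ≈ 49.8 mm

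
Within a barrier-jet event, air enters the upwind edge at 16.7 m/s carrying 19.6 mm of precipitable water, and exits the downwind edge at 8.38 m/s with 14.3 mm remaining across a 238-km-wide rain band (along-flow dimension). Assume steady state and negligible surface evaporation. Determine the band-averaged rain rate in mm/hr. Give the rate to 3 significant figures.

R ≈ 3.14 mm/hr

Column moisture flux per unit crosswind length is F = V × PW.
Inflow: F_in = 16.7 × 19.6 = 327.32 mm·m/s
Outflow: F_out = 8.38 × 14.3 = 119.834 mm·m/s
Steady-state rate R = (F_in − F_out)/L = (327.32 − 119.834) / 238000 m = 8.718e-04 mm/s.
R = 8.718e-04 × 3600 = 3.14 mm/hr.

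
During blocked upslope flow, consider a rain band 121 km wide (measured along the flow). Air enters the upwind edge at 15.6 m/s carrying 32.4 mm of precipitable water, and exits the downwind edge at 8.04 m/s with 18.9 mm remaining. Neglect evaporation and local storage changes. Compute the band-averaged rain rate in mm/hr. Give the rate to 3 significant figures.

Column moisture flux per unit crosswind length is F = V × PW.
Inflow: F_in = 15.6 × 32.4 = 505.44 mm·m/s
Outflow: F_out = 8.04 × 18.9 = 151.956 mm·m/s
Steady-state rate R = (F_in − F_out)/L = (505.44 − 151.956) / 121000 m = 2.921e-03 mm/s.
R = 2.921e-03 × 3600 = 10.5 mm/hr.

R ≈ 10.5 mm/hr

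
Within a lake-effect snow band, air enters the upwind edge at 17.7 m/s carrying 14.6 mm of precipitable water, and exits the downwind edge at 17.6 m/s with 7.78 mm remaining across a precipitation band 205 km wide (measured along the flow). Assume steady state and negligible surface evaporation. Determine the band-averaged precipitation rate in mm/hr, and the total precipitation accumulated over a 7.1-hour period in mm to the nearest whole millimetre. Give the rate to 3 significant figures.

R ≈ 2.13 mm/hr; total ≈ 15 mm

Column moisture flux per unit crosswind length is F = V × PW.
Inflow: F_in = 17.7 × 14.6 = 258.42 mm·m/s
Outflow: F_out = 17.6 × 7.78 = 136.928 mm·m/s
Steady-state rate R = (F_in − F_out)/L = (258.42 − 136.928) / 205000 m = 5.926e-04 mm/s.
R = 5.926e-04 × 3600 = 2.13 mm/hr.
Over 7.1 h: total = 2.13 × 7.1 = 15.123 ≈ 15 mm.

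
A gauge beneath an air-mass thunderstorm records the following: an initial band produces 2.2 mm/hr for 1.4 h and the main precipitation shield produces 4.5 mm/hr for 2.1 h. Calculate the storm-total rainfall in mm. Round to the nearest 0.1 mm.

total ≈ 12.5 mm

Total = Σ Rᵢ Δtᵢ = 2.2 × 1.4 + 4.5 × 2.1
      = 3.08 + 9.45 = 12.5 mm.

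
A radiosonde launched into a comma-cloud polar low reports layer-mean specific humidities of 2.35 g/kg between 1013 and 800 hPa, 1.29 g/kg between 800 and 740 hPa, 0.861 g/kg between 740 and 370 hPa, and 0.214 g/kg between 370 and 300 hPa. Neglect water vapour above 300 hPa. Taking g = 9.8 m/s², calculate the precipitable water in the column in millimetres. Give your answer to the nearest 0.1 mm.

Precipitable water is the column-integrated vapour mass per unit area: PW = (1/g) Σ q̄ Δp, with q in kg/kg and Δp in Pa (1 kg/m² of water = 1 mm).
Layer 1013–800 hPa: Δp = 213 hPa = 21300 Pa, q̄ = 0.00235 kg/kg → 0.00235 × 21300 / 9.8 = 5.11 mm
Layer 800–740 hPa: Δp = 60 hPa = 6000 Pa, q̄ = 0.00129 kg/kg → 0.00129 × 6000 / 9.8 = 0.79 mm
Layer 740–370 hPa: Δp = 370 hPa = 37000 Pa, q̄ = 0.000861 kg/kg → 0.000861 × 37000 / 9.8 = 3.25 mm
Layer 370–300 hPa: Δp = 70 hPa = 7000 Pa, q̄ = 0.000214 kg/kg → 0.000214 × 7000 / 9.8 = 0.15 mm
PW = 5.11 + 0.79 + 3.25 + 0.15 = 9.30 ≈ 9.3 mm.

PW ≈ 9.3 mm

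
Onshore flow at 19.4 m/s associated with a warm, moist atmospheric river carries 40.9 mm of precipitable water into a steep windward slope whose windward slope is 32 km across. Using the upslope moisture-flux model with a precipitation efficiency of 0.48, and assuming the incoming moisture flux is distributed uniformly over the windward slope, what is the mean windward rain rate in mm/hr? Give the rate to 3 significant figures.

Incoming column moisture flux per unit ridge length: F = V × PW = 19.4 × 40.9 = 793.46 mm·m/s.
Spread over the 32 km slope with efficiency ε = 0.48: R = ε·F/W = 0.48 × 793.46 / 32000 m = 1.190e-02 mm/s.
R = 1.190e-02 × 3600 = 42.8 mm/hr.

R ≈ 42.8 mm/hr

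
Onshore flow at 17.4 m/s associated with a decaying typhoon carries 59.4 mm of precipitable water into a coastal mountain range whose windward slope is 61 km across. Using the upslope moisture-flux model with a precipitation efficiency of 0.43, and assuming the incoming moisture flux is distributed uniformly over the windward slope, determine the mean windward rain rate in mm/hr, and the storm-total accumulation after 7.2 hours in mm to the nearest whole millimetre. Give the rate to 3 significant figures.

R ≈ 26.2 mm/hr; total ≈ 189 mm

Incoming column moisture flux per unit ridge length: F = V × PW = 17.4 × 59.4 = 1033.56 mm·m/s.
Spread over the 61 km slope with efficiency ε = 0.43: R = ε·F/W = 0.43 × 1033.56 / 61000 m = 7.286e-03 mm/s.
R = 7.286e-03 × 3600 = 26.2 mm/hr.
Over 7.2 h: total = 26.2 × 7.2 = 188.64 ≈ 189 mm.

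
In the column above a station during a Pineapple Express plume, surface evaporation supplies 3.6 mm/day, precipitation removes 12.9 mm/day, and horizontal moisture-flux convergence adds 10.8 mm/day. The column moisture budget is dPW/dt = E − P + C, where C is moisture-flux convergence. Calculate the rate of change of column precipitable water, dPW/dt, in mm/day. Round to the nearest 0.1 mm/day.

dPW/dt = E − P + C = 3.6 − 12.9 + (10.8) = 1.5 mm/day.

dPW/dt ≈ 1.5 mm/day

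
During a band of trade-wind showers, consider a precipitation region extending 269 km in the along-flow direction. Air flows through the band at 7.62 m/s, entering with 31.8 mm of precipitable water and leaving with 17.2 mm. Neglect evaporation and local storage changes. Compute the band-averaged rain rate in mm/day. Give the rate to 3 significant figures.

Column moisture flux per unit crosswind length is F = V × PW.
Inflow: F_in = 7.62 × 31.8 = 242.316 mm·m/s
Outflow: F_out = 7.62 × 17.2 = 131.064 mm·m/s
Steady-state rate R = (F_in − F_out)/L = (242.316 − 131.064) / 269000 m = 4.136e-04 mm/s.
R = 4.136e-04 × 3600 × 24 = 35.7 mm/day.

R ≈ 35.7 mm/day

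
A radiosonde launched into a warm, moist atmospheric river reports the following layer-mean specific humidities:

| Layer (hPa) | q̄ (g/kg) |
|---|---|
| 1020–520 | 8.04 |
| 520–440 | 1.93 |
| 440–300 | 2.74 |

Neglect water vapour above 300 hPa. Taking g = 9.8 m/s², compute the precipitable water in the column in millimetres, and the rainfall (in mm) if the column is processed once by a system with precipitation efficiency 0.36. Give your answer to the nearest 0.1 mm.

Precipitable water is the column-integrated vapour mass per unit area: PW = (1/g) Σ q̄ Δp, with q in kg/kg and Δp in Pa (1 kg/m² of water = 1 mm).
Layer 1020–520 hPa: Δp = 500 hPa = 50000 Pa, q̄ = 0.00804 kg/kg → 0.00804 × 50000 / 9.8 = 41.02 mm
Layer 520–440 hPa: Δp = 80 hPa = 8000 Pa, q̄ = 0.00193 kg/kg → 0.00193 × 8000 / 9.8 = 1.58 mm
Layer 440–300 hPa: Δp = 140 hPa = 14000 Pa, q̄ = 0.00274 kg/kg → 0.00274 × 14000 / 9.8 = 3.91 mm
PW = 41.02 + 1.58 + 3.91 = 46.51 ≈ 46.5 mm.
Rainfall = ε × PW = 0.36 × 46.5 = 16.7 mm.

PW ≈ 46.5 mm; rainfall ≈ 16.7 mm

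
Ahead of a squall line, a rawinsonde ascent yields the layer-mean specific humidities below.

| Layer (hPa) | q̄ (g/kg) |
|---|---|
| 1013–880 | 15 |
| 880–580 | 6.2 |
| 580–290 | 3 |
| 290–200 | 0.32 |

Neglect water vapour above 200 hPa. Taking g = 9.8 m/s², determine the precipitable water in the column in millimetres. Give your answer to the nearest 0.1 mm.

Precipitable water is the column-integrated vapour mass per unit area: PW = (1/g) Σ q̄ Δp, with q in kg/kg and Δp in Pa (1 kg/m² of water = 1 mm).
Layer 1013–880 hPa: Δp = 133 hPa = 13300 Pa, q̄ = 0.015 kg/kg → 0.015 × 13300 / 9.8 = 20.36 mm
Layer 880–580 hPa: Δp = 300 hPa = 30000 Pa, q̄ = 0.0062 kg/kg → 0.0062 × 30000 / 9.8 = 18.98 mm
Layer 580–290 hPa: Δp = 290 hPa = 29000 Pa, q̄ = 0.003 kg/kg → 0.003 × 29000 / 9.8 = 8.88 mm
Layer 290–200 hPa: Δp = 90 hPa = 9000 Pa, q̄ = 0.00032 kg/kg → 0.00032 × 9000 / 9.8 = 0.29 mm
PW = 20.36 + 18.98 + 8.88 + 0.29 = 48.51 ≈ 48.5 mm.

PW ≈ 48.5 mm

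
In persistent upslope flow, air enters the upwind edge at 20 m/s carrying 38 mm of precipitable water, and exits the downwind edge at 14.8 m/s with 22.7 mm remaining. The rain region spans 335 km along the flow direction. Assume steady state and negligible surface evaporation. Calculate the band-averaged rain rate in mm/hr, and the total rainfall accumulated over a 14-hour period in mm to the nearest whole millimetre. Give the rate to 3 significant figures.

R ≈ 4.56 mm/hr; total ≈ 64 mm

Column moisture flux per unit crosswind length is F = V × PW.
Inflow: F_in = 20 × 38 = 760 mm·m/s
Outflow: F_out = 14.8 × 22.7 = 335.96 mm·m/s
Steady-state rate R = (F_in − F_out)/L = (760 − 335.96) / 335000 m = 1.266e-03 mm/s.
R = 1.266e-03 × 3600 = 4.56 mm/hr.
Over 14 h: total = 4.56 × 14 = 63.84 ≈ 64 mm.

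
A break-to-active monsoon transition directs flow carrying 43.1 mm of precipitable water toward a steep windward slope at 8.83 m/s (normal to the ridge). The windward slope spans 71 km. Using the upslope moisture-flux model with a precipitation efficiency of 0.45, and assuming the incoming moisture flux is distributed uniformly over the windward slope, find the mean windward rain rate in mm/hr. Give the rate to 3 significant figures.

R ≈ 8.68 mm/hr

Incoming column moisture flux per unit ridge length: F = V × PW = 8.83 × 43.1 = 380.573 mm·m/s.
Spread over the 71 km slope with efficiency ε = 0.45: R = ε·F/W = 0.45 × 380.573 / 71000 m = 2.412e-03 mm/s.
R = 2.412e-03 × 3600 = 8.68 mm/hr.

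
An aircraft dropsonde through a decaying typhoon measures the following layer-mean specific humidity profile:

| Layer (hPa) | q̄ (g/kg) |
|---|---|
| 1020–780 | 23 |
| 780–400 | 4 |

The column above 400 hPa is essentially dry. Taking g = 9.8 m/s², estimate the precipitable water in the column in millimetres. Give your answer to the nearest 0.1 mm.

Precipitable water is the column-integrated vapour mass per unit area: PW = (1/g) Σ q̄ Δp, with q in kg/kg and Δp in Pa (1 kg/m² of water = 1 mm).
Layer 1020–780 hPa: Δp = 240 hPa = 24000 Pa, q̄ = 0.023 kg/kg → 0.023 × 24000 / 9.8 = 56.33 mm
Layer 780–400 hPa: Δp = 380 hPa = 38000 Pa, q̄ = 0.004 kg/kg → 0.004 × 38000 / 9.8 = 15.51 mm
PW = 56.33 + 15.51 = 71.84 ≈ 71.8 mm.

PW ≈ 71.8 mm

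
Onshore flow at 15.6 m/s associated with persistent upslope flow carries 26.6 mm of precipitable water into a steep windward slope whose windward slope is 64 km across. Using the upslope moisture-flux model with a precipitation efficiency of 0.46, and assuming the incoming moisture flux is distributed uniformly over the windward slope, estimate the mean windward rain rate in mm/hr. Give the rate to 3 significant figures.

R ≈ 10.7 mm/hr

Incoming column moisture flux per unit ridge length: F = V × PW = 15.6 × 26.6 = 414.96 mm·m/s.
Spread over the 64 km slope with efficiency ε = 0.46: R = ε·F/W = 0.46 × 414.96 / 64000 m = 2.983e-03 mm/s.
R = 2.983e-03 × 3600 = 10.7 mm/hr.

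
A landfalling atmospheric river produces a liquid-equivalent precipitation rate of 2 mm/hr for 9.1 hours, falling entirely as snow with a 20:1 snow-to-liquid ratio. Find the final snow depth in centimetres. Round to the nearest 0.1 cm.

Liquid-equivalent depth = 2 × 9.1 = 18.2 mm.
Snow depth = 18.2 mm × 20 = 364 mm = 36.4 cm.

snow depth ≈ 36.4 cm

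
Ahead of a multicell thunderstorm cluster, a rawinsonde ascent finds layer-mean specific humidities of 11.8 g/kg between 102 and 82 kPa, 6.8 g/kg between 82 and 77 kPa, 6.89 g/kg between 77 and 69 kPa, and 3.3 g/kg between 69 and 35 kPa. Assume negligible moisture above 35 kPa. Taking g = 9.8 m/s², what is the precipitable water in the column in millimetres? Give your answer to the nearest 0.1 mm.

Precipitable water is the column-integrated vapour mass per unit area: PW = (1/g) Σ q̄ Δp, with q in kg/kg and Δp in Pa (1 kg/m² of water = 1 mm).
Layer 102–82 kPa: Δp = 200 hPa = 20000 Pa, q̄ = 0.0118 kg/kg → 0.0118 × 20000 / 9.8 = 24.08 mm
Layer 82–77 kPa: Δp = 50 hPa = 5000 Pa, q̄ = 0.0068 kg/kg → 0.0068 × 5000 / 9.8 = 3.47 mm
Layer 77–69 kPa: Δp = 80 hPa = 8000 Pa, q̄ = 0.00689 kg/kg → 0.00689 × 8000 / 9.8 = 5.62 mm
Layer 69–35 kPa: Δp = 340 hPa = 34000 Pa, q̄ = 0.0033 kg/kg → 0.0033 × 34000 / 9.8 = 11.45 mm
PW = 24.08 + 3.47 + 5.62 + 11.45 = 44.62 ≈ 44.6 mm.

PW ≈ 44.6 mm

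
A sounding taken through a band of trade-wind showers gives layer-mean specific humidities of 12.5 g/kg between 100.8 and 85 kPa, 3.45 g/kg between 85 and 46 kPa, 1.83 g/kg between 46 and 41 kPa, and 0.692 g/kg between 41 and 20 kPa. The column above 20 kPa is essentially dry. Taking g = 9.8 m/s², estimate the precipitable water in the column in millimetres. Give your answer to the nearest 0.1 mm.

Precipitable water is the column-integrated vapour mass per unit area: PW = (1/g) Σ q̄ Δp, with q in kg/kg and Δp in Pa (1 kg/m² of water = 1 mm).
Layer 100.8–85 kPa: Δp = 158 hPa = 15800 Pa, q̄ = 0.0125 kg/kg → 0.0125 × 15800 / 9.8 = 20.15 mm
Layer 85–46 kPa: Δp = 390 hPa = 39000 Pa, q̄ = 0.00345 kg/kg → 0.00345 × 39000 / 9.8 = 13.73 mm
Layer 46–41 kPa: Δp = 50 hPa = 5000 Pa, q̄ = 0.00183 kg/kg → 0.00183 × 5000 / 9.8 = 0.93 mm
Layer 41–20 kPa: Δp = 210 hPa = 21000 Pa, q̄ = 0.000692 kg/kg → 0.000692 × 21000 / 9.8 = 1.48 mm
PW = 20.15 + 13.73 + 0.93 + 1.48 = 36.29 ≈ 36.3 mm.

PW ≈ 36.3 mm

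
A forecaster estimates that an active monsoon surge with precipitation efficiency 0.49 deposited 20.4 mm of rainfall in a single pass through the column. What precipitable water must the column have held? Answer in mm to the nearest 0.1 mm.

PW ≈ 41.6 mm

PW = rainfall / ε = 20.4 / 0.49 = 41.6 mm.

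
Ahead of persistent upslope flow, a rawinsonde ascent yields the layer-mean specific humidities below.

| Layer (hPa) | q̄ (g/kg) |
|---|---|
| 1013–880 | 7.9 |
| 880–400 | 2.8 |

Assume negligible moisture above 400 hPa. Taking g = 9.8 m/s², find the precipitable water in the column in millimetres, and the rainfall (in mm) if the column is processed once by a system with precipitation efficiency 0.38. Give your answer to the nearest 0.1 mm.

PW ≈ 24.4 mm; rainfall ≈ 9.3 mm

Precipitable water is the column-integrated vapour mass per unit area: PW = (1/g) Σ q̄ Δp, with q in kg/kg and Δp in Pa (1 kg/m² of water = 1 mm).
Layer 1013–880 hPa: Δp = 133 hPa = 13300 Pa, q̄ = 0.0079 kg/kg → 0.0079 × 13300 / 9.8 = 10.72 mm
Layer 880–400 hPa: Δp = 480 hPa = 48000 Pa, q̄ = 0.0028 kg/kg → 0.0028 × 48000 / 9.8 = 13.71 mm
PW = 10.72 + 13.71 = 24.43 ≈ 24.4 mm.
Rainfall = ε × PW = 0.38 × 24.4 = 9.3 mm.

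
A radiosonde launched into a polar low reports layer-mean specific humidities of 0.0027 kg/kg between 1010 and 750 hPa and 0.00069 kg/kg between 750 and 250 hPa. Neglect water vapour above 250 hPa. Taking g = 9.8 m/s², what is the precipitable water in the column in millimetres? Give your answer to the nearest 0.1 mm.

PW ≈ 10.7 mm

Precipitable water is the column-integrated vapour mass per unit area: PW = (1/g) Σ q̄ Δp, with q in kg/kg and Δp in Pa (1 kg/m² of water = 1 mm).
Layer 1010–750 hPa: Δp = 260 hPa = 26000 Pa, q̄ = 0.0027 kg/kg → 0.0027 × 26000 / 9.8 = 7.16 mm
Layer 750–250 hPa: Δp = 500 hPa = 50000 Pa, q̄ = 0.00069 kg/kg → 0.00069 × 50000 / 9.8 = 3.52 mm
PW = 7.16 + 3.52 = 10.68 ≈ 10.7 mm.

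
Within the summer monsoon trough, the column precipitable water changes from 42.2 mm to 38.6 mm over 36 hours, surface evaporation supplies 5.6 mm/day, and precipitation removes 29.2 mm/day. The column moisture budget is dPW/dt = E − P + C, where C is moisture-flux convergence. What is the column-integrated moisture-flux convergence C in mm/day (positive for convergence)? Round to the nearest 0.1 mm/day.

dPW/dt = (38.6 − 42.2) mm / (36/24 day) = -2.400 mm/day.
C = dPW/dt − E + P = (-2.400) − 5.6 + 29.2 = 21.2 mm/day.

C ≈ 21.2 mm/day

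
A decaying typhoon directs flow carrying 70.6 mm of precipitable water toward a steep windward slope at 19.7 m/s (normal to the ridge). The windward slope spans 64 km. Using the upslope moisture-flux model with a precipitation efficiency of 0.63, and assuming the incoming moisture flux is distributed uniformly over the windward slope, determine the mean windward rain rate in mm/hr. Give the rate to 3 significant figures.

R ≈ 49.3 mm/hr

Incoming column moisture flux per unit ridge length: F = V × PW = 19.7 × 70.6 = 1390.82 mm·m/s.
Spread over the 64 km slope with efficiency ε = 0.63: R = ε·F/W = 0.63 × 1390.82 / 64000 m = 1.369e-02 mm/s.
R = 1.369e-02 × 3600 = 49.3 mm/hr.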